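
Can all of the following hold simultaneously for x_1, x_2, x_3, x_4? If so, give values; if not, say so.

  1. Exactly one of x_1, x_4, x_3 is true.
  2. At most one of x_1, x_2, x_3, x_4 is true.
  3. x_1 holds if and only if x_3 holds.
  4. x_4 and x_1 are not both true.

x_1=F, x_2=F, x_3=F, x_4=T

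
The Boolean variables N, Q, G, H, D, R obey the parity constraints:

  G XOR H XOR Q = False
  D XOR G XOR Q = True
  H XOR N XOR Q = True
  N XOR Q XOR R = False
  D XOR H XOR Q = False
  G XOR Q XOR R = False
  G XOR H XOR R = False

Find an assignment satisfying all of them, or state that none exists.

UNSATISFIABLE

Adding constraints 1, 3, 4, 6 mod 2: every variable appears an even number of times on the left, so the left side is 0.
But the right sides sum to 1 (mod 2). 0 ≠ 1 — the system is inconsistent.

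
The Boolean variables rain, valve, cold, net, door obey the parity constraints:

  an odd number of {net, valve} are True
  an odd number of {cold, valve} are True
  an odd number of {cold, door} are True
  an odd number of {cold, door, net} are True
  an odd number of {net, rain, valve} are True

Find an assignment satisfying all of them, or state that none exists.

rain: False, valve: True, cold: False, net: False, door: True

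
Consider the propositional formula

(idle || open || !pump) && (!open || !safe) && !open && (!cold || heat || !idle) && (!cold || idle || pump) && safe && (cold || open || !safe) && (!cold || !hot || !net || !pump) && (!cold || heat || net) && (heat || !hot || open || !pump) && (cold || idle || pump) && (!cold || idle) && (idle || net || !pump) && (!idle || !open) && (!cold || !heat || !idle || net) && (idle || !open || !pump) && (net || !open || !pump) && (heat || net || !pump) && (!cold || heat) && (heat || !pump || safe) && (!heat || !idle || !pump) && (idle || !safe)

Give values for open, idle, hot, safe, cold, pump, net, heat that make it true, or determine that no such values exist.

Unit clause (!open) forces open = False.
Unit clause (safe) forces safe = True.
In (cold || open || !safe) only cold is left, so cold = True.
In (!cold || idle) only idle is left, so idle = True.
In (!cold || heat) only heat is left, so heat = True.
In (!heat || !idle || !pump) only !pump is left, so pump = False.
In (!cold || !heat || !idle || net) only net is left, so net = True.
Set hot = False.
All clauses satisfied.

open=F, idle=T, hot=F, safe=T, cold=T, pump=F, net=T, heat=T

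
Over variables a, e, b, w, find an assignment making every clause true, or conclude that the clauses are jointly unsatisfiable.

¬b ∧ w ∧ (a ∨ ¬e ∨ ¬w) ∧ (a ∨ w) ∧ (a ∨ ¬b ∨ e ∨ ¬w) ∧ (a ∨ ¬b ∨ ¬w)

a = True, e = False, b = False, w = True

Unit clause (¬b) forces b = False.
Unit clause (w) forces w = True.
Set a = True.
Set e = False.
All clauses satisfied.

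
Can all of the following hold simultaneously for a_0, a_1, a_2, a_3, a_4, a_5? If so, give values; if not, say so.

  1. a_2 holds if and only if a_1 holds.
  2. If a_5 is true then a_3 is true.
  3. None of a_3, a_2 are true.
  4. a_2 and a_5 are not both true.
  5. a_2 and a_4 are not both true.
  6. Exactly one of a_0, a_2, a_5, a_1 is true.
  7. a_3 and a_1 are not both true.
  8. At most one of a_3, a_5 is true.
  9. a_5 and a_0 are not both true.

a_0 = True, a_1 = False, a_2 = False, a_3 = False, a_4 = True, a_5 = False

  (1) a_2=F, a_1=F — same ✓
  (2) a_5=F ⇒ a_3: vacuous ✓
  (3) {a_3, a_2}: 0 true — none ✓
  (4) a_2=F, a_5=F — not both ✓
  (5) a_2=F, a_4=T — not both ✓
  (6) {a_0, a_2, a_5, a_1}: 1 true — exactly one ✓
  (7) a_3=F, a_1=F — not both ✓
  (8) {a_3, a_5}: 0 true — at most one ✓
  (9) a_5=F, a_0=T — not both ✓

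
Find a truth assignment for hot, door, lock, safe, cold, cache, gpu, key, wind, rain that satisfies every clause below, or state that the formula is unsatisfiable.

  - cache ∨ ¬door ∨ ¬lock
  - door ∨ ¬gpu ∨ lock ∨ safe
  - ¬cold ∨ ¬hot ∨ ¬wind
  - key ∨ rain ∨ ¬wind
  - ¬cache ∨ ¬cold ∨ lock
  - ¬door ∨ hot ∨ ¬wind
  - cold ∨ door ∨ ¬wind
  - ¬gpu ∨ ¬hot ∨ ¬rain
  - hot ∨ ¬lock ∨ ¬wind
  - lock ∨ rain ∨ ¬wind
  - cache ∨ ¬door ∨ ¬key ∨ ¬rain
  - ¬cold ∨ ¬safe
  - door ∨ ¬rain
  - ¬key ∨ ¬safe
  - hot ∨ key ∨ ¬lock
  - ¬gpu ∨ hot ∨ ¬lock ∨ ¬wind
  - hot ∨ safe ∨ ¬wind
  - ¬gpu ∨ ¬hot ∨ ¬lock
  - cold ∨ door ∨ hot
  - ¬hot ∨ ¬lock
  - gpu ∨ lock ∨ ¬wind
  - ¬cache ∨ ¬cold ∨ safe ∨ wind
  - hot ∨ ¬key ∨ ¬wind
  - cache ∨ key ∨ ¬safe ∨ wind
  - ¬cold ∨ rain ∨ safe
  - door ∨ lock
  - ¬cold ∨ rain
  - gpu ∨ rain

hot=T; door=T; lock=F; safe=F; cold=F; cache=F; gpu=F; key=F; wind=F; rain=T

Set hot = True.
  then (¬hot ∨ ¬lock) forces lock = False.
  then (door ∨ lock) forces door = True.
Set safe = False.
Set cold = False.
Set cache = False.
Set gpu = False.
  then (gpu ∨ lock ∨ ¬wind) forces wind = False.
  then (gpu ∨ rain) forces rain = True.
  then (cache ∨ ¬door ∨ ¬key ∨ ¬rain) forces key = False.
All clauses satisfied.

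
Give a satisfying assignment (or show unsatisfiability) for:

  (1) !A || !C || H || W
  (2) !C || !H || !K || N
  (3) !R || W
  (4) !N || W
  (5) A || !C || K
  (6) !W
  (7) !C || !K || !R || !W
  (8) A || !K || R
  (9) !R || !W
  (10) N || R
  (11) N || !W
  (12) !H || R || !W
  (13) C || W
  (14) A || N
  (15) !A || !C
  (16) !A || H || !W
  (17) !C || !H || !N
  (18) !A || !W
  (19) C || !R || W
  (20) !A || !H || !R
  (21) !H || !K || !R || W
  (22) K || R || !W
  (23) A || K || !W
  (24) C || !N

Unsatisfiable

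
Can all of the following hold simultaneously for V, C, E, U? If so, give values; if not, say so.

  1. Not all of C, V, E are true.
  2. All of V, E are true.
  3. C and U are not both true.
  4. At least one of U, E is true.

V=T, C=F, E=T, U=T

  (1) {C, V, E}: 2/3 true — not all ✓
  (2) {V, E}: all 2 true ✓
  (3) C=F, U=T — not both ✓
  (4) {U, E}: 2 true — at least one ✓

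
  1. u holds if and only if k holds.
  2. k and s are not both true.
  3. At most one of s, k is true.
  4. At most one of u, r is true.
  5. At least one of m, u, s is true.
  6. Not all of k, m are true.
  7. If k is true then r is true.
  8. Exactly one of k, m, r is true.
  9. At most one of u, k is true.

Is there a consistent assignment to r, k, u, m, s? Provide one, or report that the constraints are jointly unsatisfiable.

r = True; k = False; u = False; m = False; s = True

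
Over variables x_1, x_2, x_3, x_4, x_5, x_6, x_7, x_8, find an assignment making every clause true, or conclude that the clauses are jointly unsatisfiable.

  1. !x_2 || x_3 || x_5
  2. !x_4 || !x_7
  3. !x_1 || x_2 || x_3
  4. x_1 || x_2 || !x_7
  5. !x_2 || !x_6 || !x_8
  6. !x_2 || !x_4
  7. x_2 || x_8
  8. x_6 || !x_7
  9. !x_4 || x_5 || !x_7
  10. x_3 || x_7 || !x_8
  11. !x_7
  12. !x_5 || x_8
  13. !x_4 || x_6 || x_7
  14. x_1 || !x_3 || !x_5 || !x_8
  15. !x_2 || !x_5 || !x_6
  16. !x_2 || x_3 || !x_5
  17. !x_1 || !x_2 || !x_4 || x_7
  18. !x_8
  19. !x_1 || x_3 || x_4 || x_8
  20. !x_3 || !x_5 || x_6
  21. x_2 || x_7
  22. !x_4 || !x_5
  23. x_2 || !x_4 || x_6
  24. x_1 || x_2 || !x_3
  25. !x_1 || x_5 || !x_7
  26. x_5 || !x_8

Unit clause (!x_7) forces x_7 = False.
Unit clause (!x_8) forces x_8 = False.
In (x_2 || x_7) only x_2 is left, so x_2 = True.
In (!x_2 || !x_4) only !x_4 is left, so x_4 = False.
In (!x_5 || x_8) only !x_5 is left, so x_5 = False.
In (!x_2 || x_3 || x_5) only x_3 is left, so x_3 = True.
Set x_1 = False.
Set x_6 = True.
All clauses satisfied.

x_1=F; x_2=T; x_3=T; x_4=F; x_5=F; x_6=T; x_7=F; x_8=F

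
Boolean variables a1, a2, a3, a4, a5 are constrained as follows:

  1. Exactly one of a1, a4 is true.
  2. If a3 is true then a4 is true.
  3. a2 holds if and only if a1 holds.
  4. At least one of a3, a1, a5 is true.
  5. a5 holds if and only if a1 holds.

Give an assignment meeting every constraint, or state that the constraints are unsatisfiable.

a1: False; a2: False; a3: True; a4: True; a5: False

  (1) {a1, a4}: 1 true — exactly one ✓
  (2) a3=T ⇒ a4: T ✓
  (3) a2=F, a1=F — same ✓
  (4) {a3, a1, a5}: 1 true — at least one ✓
  (5) a5=F, a1=F — same ✓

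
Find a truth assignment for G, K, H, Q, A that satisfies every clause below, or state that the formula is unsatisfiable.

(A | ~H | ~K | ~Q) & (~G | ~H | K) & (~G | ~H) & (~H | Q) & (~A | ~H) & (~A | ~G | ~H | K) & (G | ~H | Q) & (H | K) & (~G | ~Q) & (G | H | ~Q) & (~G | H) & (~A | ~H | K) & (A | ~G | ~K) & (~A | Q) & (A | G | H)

Try G = True:
  (~G | ~H) forces H = False.
  clause (~G | H) is falsified — backtrack.
So G = False.
Set K = False.
  then (H | K) forces H = True.
  then (~A | ~H | K) forces A = False.
  then (~H | Q) forces Q = True.
All clauses satisfied.

G=F; K=F; H=T; Q=T; A=F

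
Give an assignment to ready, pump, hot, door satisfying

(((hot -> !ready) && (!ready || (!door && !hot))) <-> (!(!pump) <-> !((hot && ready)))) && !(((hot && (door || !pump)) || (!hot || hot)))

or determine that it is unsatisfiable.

No satisfying assignment exists.

The conjunct !(((hot && (door || !pump)) || (!hot || hot))) is unsatisfiable on its own:
  pump=F, hot=F, door=F: evaluates to False.
  pump=F, hot=F, door=T: evaluates to False.
  pump=F, hot=T, door=F: evaluates to False.
  pump=F, hot=T, door=T: evaluates to False.
  pump=T, hot=F, door=F: evaluates to False.
  pump=T, hot=F, door=T: evaluates to False.
  pump=T, hot=T, door=F: evaluates to False.
  pump=T, hot=T, door=T: evaluates to False.
So the whole conjunction is unsatisfiable.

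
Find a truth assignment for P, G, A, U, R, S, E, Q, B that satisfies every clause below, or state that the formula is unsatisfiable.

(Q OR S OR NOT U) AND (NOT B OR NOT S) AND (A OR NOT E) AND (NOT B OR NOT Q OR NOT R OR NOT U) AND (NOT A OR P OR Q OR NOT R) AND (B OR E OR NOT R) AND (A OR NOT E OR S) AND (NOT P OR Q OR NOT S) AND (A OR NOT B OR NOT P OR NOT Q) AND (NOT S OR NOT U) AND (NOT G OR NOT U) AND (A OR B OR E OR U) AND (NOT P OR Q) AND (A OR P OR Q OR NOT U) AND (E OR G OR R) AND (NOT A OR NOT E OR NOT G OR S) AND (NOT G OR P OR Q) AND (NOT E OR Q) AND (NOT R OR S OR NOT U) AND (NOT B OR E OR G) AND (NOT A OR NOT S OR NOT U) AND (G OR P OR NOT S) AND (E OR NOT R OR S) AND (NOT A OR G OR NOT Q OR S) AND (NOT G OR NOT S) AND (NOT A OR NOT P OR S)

Set P = True.
  then (NOT P OR Q) forces Q = True.
Set G = False.
Try A = False:
  (A OR NOT E) forces E = False.
  (A OR NOT B OR NOT P OR NOT Q) forces B = False.
  (B OR E OR NOT R) forces R = False.
  clause (E OR G OR R) is falsified — backtrack.
So A = True.
  then (NOT A OR G OR NOT Q OR S) forces S = True.
  then (NOT B OR NOT S) forces B = False.
  then (NOT S OR NOT U) forces U = False.
Set R = True.
  then (B OR E OR NOT R) forces E = True.
All clauses satisfied.

P=T; G=F; A=T; U=F; R=T; S=T; E=T; Q=T; B=F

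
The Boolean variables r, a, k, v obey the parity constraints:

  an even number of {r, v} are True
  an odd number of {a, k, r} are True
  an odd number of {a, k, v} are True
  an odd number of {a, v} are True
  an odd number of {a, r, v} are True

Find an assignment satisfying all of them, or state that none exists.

r: False; a: True; k: False; v: False

{r, v}: 0 true → even ✓
{a, k, r}: 1 true → odd ✓
{a, k, v}: 1 true → odd ✓
{a, v}: 1 true → odd ✓
{a, r, v}: 1 true → odd ✓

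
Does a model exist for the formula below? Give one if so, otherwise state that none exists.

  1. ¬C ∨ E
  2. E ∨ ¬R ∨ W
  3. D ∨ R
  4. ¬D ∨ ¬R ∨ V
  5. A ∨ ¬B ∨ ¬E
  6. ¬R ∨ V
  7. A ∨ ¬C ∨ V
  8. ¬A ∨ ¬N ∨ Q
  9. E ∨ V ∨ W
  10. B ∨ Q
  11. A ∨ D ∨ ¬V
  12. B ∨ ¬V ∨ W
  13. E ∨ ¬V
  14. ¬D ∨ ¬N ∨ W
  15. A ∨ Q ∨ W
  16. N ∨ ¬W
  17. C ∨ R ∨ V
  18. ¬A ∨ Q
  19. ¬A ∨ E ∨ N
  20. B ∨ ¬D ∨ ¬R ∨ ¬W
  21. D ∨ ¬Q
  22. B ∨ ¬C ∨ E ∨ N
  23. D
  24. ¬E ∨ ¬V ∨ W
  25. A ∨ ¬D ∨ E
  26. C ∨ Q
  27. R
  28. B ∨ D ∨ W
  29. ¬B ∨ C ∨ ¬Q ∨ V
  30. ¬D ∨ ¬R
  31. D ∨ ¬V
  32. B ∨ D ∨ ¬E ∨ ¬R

Case D = True:
  (R) forces R = True.
  Clause (¬D ∨ ¬R) is falsified — contradiction.
Case D = False:
  Clause (D) is falsified — contradiction.
Both cases fail, so the formula is unsatisfiable.

Unsatisfiable — no assignment works.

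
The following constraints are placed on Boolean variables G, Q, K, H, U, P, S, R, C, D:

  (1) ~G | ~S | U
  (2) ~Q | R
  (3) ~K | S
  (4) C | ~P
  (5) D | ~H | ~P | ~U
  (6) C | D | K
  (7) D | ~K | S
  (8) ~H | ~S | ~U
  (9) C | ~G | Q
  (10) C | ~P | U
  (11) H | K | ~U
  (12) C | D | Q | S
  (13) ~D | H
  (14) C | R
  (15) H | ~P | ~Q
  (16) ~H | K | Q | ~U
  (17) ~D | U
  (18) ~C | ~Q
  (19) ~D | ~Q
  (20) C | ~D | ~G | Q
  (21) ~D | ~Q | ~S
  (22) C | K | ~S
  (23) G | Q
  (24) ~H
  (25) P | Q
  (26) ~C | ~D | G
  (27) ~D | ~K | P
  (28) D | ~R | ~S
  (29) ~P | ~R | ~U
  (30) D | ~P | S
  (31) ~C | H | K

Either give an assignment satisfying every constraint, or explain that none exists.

Unit clause (~H) forces H = False.
In (~D | H) only ~D is left, so D = False.
Set G = True.
Set Q = False.
  then (C | ~G | Q) forces C = True.
  then (P | Q) forces P = True.
  then (D | ~P | S) forces S = True.
  then (~C | H | K) forces K = True.
  then (~G | ~S | U) forces U = True.
  then (D | ~R | ~S) forces R = False.
All clauses satisfied.

G = True; Q = False; K = True; H = False; U = True; P = True; S = True; R = False; C = True; D = False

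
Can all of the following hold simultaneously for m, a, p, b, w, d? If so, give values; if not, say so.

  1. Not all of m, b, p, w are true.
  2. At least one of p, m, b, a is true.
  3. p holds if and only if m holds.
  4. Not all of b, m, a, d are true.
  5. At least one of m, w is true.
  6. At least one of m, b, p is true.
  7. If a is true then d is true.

m = True; a = False; p = True; b = False; w = True; d = True

  (1) {m, b, p, w}: 3/4 true — not all ✓
  (2) {p, m, b, a}: 2 true — at least one ✓
  (3) p=T, m=T — same ✓
  (4) {b, m, a, d}: 2/4 true — not all ✓
  (5) {m, w}: 2 true — at least one ✓
  (6) {m, b, p}: 2 true — at least one ✓
  (7) a=F ⇒ d: vacuous ✓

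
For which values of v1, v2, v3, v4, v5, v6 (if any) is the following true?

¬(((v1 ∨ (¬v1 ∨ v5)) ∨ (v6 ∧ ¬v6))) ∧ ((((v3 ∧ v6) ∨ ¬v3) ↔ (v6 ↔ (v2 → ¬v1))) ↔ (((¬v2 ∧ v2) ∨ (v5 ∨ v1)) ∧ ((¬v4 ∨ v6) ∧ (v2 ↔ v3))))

The conjunct ¬(((v1 ∨ (¬v1 ∨ v5)) ∨ (v6 ∧ ¬v6))) is unsatisfiable on its own:
  v1=F, v5=F, v6=F: evaluates to False.
  v1=F, v5=F, v6=T: evaluates to False.
  v1=F, v5=T, v6=F: evaluates to False.
  v1=F, v5=T, v6=T: evaluates to False.
  v1=T, v5=F, v6=F: evaluates to False.
  v1=T, v5=F, v6=T: evaluates to False.
  v1=T, v5=T, v6=F: evaluates to False.
  v1=T, v5=T, v6=T: evaluates to False.
So the whole conjunction is unsatisfiable.

No satisfying assignment exists.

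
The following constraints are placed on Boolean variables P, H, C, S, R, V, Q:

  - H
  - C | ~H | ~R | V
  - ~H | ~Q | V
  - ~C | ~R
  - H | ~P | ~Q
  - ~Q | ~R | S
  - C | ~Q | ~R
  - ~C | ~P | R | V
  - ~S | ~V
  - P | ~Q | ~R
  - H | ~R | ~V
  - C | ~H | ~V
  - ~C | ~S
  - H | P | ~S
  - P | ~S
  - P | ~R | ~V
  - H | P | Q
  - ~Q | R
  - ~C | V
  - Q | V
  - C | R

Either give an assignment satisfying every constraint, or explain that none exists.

P = True, H = True, C = True, S = False, R = False, V = True, Q = False

Unit clause (H) forces H = True.
Set P = True.
Try C = False:
  (C | ~H | ~V) forces V = False.
  (C | ~H | ~R | V) forces R = False.
  clause (C | R) is falsified — backtrack.
So C = True.
  then (~C | ~R) forces R = False.
  then (~C | ~P | R | V) forces V = True.
  then (~S | ~V) forces S = False.
  then (~Q | R) forces Q = False.
All clauses satisfied.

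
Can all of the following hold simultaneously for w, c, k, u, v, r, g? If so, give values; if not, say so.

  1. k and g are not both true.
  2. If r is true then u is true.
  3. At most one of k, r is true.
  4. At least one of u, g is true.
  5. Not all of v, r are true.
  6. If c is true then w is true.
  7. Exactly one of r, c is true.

w = True, c = True, k = True, u = True, v = True, r = False, g = False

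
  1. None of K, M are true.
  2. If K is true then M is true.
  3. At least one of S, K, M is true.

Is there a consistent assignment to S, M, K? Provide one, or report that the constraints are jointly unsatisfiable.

S=T, M=F, K=F

  (1) {K, M}: 0 true — none ✓
  (2) K=F ⇒ M: vacuous ✓
  (3) {S, K, M}: 1 true — at least one ✓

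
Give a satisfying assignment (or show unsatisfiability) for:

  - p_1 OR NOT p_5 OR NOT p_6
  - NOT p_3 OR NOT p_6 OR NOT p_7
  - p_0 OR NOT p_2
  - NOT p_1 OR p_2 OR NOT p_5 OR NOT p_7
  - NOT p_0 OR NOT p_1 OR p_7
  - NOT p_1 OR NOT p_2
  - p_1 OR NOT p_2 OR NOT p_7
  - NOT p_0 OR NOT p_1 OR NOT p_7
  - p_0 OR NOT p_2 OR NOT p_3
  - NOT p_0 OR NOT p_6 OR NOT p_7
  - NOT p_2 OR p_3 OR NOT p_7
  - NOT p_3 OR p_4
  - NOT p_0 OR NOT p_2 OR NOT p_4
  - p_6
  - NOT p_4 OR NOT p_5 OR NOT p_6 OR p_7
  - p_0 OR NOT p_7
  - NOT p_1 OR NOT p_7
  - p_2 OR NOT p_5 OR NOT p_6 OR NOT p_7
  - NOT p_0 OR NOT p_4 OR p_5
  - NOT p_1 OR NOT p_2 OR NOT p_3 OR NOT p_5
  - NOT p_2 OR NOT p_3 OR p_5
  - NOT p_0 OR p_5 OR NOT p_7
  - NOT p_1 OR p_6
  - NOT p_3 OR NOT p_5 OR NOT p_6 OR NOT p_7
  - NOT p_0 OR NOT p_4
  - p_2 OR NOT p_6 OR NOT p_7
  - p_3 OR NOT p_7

p_0 = False; p_1 = True; p_2 = False; p_3 = True; p_4 = True; p_5 = False; p_6 = True; p_7 = False

Unit clause (p_6) forces p_6 = True.
Set p_0 = False.
  then (p_0 OR NOT p_2) forces p_2 = False.
  then (p_0 OR NOT p_7) forces p_7 = False.
Set p_1 = True.
Set p_3 = True.
  then (NOT p_3 OR p_4) forces p_4 = True.
  then (NOT p_4 OR NOT p_5 OR NOT p_6 OR p_7) forces p_5 = False.
All clauses satisfied.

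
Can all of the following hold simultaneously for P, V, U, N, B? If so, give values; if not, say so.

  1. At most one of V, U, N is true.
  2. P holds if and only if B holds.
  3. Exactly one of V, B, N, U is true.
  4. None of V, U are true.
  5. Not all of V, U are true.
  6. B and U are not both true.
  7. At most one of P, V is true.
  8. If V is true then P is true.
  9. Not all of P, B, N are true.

P: False, V: False, U: False, N: True, B: False

  (1) {V, U, N}: 1 true — at most one ✓
  (2) P=F, B=F — same ✓
  (3) {V, B, N, U}: 1 true — exactly one ✓
  (4) {V, U}: 0 true — none ✓
  (5) {V, U}: 0/2 true — not all ✓
  (6) B=F, U=F — not both ✓
  (7) {P, V}: 0 true — at most one ✓
  (8) V=F ⇒ P: vacuous ✓
  (9) {P, B, N}: 1/3 true — not all ✓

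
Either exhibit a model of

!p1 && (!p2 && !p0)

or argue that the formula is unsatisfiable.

p0 = False, p1 = False, p2 = False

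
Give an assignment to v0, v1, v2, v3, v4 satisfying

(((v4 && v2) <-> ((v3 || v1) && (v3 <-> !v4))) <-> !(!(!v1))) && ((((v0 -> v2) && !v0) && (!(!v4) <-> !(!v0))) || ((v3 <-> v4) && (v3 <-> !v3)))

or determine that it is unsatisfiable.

v0=F; v1=T; v2=T; v3=T; v4=F

  ((v4 && v2) <-> ((v3 || v1) && (v3 <-> !v4))) <-> !(!(!v1)) = True
    (v4 && v2) <-> ((v3 || v1) && (v3 <-> !v4)) = False
      v4 && v2 = False
      (v3 || v1) && (v3 <-> !v4) = True
        v3 || v1 = True
        v3 <-> !v4 = True
          !v4 = True
    !(!(!v1)) = False
      !(!v1) = True
        !v1 = False
  (((v0 -> v2) && !v0) && (!(!v4) <-> !(!v0))) || ((v3 <-> v4) && (v3 <-> !v3)) = True
    ((v0 -> v2) && !v0) && (!(!v4) <-> !(!v0)) = True
      (v0 -> v2) && !v0 = True
        v0 -> v2 = True
        !v0 = True
      !(!v4) <-> !(!v0) = True
        !(!v4) = False
          !v4 = True
        !(!v0) = False
          !v0 = True
    (v3 <-> v4) && (v3 <-> !v3) = False
      v3 <-> v4 = False
      v3 <-> !v3 = False
        !v3 = False
Both conjuncts True, so the formula holds.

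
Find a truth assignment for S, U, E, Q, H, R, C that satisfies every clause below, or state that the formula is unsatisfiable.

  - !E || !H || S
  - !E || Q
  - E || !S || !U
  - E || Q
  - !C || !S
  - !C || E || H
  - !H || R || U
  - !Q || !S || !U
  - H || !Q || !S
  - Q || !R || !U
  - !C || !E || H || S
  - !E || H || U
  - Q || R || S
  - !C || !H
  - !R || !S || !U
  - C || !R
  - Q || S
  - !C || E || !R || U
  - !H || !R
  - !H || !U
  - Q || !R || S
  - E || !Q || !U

Set S = False.
  then (Q || S) forces Q = True.
Set U = True.
  then (!H || !U) forces H = False.
  then (E || !Q || !U) forces E = True.
  then (!C || !E || H || S) forces C = False.
  then (C || !R) forces R = False.
All clauses satisfied.

S = False, U = True, E = True, Q = True, H = False, R = False, C = False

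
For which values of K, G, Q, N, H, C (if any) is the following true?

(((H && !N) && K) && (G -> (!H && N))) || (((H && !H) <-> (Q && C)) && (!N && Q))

K = False, G = False, Q = True, N = False, H = False, C = False

  (((H && !N) && K) && (G -> (!H && N))) || (((H && !H) <-> (Q && C)) && (!N && Q)) = True
    ((H && !N) && K) && (G -> (!H && N)) = False
      (H && !N) && K = False
        H && !N = False
          !N = True
      G -> (!H && N) = True
        !H && N = False
          !H = True
    ((H && !H) <-> (Q && C)) && (!N && Q) = True
      (H && !H) <-> (Q && C) = True
        H && !H = False
          !H = True
        Q && C = False
      !N && Q = True
        !N = True
The formula evaluates to True.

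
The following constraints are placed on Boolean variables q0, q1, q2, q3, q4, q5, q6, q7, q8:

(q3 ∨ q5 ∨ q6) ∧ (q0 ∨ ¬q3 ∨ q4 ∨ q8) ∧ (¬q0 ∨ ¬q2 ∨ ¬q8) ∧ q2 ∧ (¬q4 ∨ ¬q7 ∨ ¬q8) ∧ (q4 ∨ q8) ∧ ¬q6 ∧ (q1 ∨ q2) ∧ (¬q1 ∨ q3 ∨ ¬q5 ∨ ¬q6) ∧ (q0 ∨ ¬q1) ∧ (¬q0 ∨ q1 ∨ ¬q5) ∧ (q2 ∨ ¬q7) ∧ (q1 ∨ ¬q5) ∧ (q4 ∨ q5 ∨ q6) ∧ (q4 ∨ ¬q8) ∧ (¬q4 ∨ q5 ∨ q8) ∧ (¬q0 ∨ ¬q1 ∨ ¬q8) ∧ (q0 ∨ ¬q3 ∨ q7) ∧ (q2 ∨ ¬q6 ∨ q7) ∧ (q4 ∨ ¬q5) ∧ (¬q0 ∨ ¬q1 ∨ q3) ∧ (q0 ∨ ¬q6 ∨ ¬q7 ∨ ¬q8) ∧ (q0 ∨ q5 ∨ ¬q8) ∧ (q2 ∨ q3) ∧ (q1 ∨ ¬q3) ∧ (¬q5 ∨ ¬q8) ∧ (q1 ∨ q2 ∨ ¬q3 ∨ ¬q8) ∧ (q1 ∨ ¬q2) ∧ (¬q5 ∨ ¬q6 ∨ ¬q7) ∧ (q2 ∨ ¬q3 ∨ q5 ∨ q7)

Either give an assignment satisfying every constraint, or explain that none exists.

q0 = True, q1 = True, q2 = True, q3 = True, q4 = True, q5 = True, q6 = False, q7 = True, q8 = False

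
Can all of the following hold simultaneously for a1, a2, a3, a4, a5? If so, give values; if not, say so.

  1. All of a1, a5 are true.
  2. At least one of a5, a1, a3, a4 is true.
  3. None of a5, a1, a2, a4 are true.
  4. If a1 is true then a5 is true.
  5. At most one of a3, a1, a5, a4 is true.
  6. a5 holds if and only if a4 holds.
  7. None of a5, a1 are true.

The formula is unsatisfiable.

Case a1 = True:
  Constraint (3) is violated (a1=T) — contradiction.
Case a1 = False:
  Constraint (1) is violated (a1=F) — contradiction.
Both cases fail — unsatisfiable.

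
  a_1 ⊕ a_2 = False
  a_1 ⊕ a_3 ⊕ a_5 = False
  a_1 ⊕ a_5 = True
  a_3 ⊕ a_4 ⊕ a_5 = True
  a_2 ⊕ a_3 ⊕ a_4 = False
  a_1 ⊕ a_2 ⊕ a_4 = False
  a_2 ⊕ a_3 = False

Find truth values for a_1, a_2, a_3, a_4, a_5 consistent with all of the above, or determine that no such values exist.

a_1 = True; a_2 = True; a_3 = True; a_4 = False; a_5 = False

a_1 ⊕ a_2 = T ⊕ T = False ✓
a_1 ⊕ a_3 ⊕ a_5 = T ⊕ T ⊕ F = False ✓
a_1 ⊕ a_5 = T ⊕ F = True ✓
a_3 ⊕ a_4 ⊕ a_5 = T ⊕ F ⊕ F = True ✓
a_2 ⊕ a_3 ⊕ a_4 = T ⊕ T ⊕ F = False ✓
a_1 ⊕ a_2 ⊕ a_4 = T ⊕ T ⊕ F = False ✓
a_2 ⊕ a_3 = T ⊕ T = False ✓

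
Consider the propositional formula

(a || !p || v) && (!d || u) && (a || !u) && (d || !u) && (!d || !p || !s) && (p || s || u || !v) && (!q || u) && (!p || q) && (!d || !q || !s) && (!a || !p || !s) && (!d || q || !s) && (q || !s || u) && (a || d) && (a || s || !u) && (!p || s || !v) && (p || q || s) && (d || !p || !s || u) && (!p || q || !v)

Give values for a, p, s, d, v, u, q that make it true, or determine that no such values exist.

Try a = False:
  (a || !u) forces u = False.
  (!d || u) forces d = False.
  clause (a || d) is falsified — backtrack.
So a = True.
Set p = True.
  then (!p || q) forces q = True.
  then (!a || !p || !s) forces s = False.
  then (!p || s || !v) forces v = False.
  then (!q || u) forces u = True.
  then (d || !u) forces d = True.
All clauses satisfied.

a = True, p = True, s = False, d = True, v = False, u = True, q = True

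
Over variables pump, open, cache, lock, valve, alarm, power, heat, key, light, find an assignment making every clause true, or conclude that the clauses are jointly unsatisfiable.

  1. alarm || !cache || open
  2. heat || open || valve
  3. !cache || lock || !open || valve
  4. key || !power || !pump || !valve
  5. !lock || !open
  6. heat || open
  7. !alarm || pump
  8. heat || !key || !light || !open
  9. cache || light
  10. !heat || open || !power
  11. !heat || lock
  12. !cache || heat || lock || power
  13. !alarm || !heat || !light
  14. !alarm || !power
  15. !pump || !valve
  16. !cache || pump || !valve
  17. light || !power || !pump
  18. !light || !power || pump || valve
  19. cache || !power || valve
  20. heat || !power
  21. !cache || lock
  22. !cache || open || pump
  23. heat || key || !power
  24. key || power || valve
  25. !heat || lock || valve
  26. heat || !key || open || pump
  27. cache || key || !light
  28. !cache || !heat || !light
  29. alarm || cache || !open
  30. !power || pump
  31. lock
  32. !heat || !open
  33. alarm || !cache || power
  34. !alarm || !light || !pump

pump: False, open: False, cache: False, lock: True, valve: False, alarm: False, power: False, heat: True, key: True, light: True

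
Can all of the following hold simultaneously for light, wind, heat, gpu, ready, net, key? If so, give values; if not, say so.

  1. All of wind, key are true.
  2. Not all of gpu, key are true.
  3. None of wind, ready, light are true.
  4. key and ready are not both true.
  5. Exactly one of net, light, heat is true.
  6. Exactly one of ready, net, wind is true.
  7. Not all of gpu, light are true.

No satisfying assignment exists.

Case wind = True:
  Constraint (3) is violated (wind=T) — contradiction.
Case wind = False:
  Constraint (1) is violated (wind=F) — contradiction.
Both cases fail — unsatisfiable.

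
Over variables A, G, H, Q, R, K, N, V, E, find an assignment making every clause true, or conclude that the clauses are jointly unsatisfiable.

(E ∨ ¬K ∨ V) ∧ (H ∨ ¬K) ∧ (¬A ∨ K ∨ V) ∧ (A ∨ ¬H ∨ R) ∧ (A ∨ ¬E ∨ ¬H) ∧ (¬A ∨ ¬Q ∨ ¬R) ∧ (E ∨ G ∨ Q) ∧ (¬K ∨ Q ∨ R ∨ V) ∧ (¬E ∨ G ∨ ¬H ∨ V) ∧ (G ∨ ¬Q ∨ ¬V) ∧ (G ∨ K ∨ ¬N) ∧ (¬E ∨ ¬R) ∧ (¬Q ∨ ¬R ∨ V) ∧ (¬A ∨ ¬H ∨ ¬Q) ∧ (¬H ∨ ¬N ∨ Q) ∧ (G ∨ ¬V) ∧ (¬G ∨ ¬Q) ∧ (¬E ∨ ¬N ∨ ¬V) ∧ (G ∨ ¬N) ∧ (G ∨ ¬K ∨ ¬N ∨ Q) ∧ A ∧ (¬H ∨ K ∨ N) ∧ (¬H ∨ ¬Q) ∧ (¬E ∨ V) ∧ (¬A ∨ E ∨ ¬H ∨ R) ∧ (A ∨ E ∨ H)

Unit clause (A) forces A = True.
Try G = False:
  (G ∨ ¬V) forces V = False.
  (¬A ∨ K ∨ V) forces K = True.
  (E ∨ ¬K ∨ V) forces E = True.
  clause (¬E ∨ V) is falsified — backtrack.
So G = True.
  then (¬G ∨ ¬Q) forces Q = False.
Set H = False.
  then (H ∨ ¬K) forces K = False.
  then (¬A ∨ K ∨ V) forces V = True.
Set R = False.
Set N = False.
Set E = True.
All clauses satisfied.

A = True, G = True, H = False, Q = False, R = False, K = False, N = False, V = True, E = True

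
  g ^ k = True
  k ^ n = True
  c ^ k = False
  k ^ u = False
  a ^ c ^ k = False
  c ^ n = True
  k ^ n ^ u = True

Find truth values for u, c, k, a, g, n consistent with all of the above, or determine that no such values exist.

u = False; c = False; k = False; a = False; g = True; n = True

g ^ k = T ^ F = True ✓
k ^ n = F ^ T = True ✓
c ^ k = F ^ F = False ✓
k ^ u = F ^ F = False ✓
a ^ c ^ k = F ^ F ^ F = False ✓
c ^ n = F ^ T = True ✓
k ^ n ^ u = F ^ T ^ F = True ✓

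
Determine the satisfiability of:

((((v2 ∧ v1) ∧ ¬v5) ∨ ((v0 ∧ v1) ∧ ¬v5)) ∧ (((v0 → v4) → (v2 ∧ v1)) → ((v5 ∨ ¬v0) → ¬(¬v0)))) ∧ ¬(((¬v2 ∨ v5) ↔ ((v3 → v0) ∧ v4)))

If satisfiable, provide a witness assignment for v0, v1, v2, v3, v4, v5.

v0=T, v1=T, v2=T, v3=T, v4=T, v5=F

  (((v2 ∧ v1) ∧ ¬v5) ∨ ((v0 ∧ v1) ∧ ¬v5)) ∧ (((v0 → v4) → (v2 ∧ v1)) → ((v5 ∨ ¬v0) → ¬(¬v0))) = True
    ((v2 ∧ v1) ∧ ¬v5) ∨ ((v0 ∧ v1) ∧ ¬v5) = True
      (v2 ∧ v1) ∧ ¬v5 = True
        v2 ∧ v1 = True
        ¬v5 = True
      (v0 ∧ v1) ∧ ¬v5 = True
        v0 ∧ v1 = True
        ¬v5 = True
    ((v0 → v4) → (v2 ∧ v1)) → ((v5 ∨ ¬v0) → ¬(¬v0)) = True
      (v0 → v4) → (v2 ∧ v1) = True
        v0 → v4 = True
        v2 ∧ v1 = True
      (v5 ∨ ¬v0) → ¬(¬v0) = True
        v5 ∨ ¬v0 = False
          ¬v0 = False
        ¬(¬v0) = True
          ¬v0 = False
  ¬(((¬v2 ∨ v5) ↔ ((v3 → v0) ∧ v4))) = True
    (¬v2 ∨ v5) ↔ ((v3 → v0) ∧ v4) = False
      ¬v2 ∨ v5 = False
        ¬v2 = False
      (v3 → v0) ∧ v4 = True
        v3 → v0 = True
Both conjuncts True, so the formula holds.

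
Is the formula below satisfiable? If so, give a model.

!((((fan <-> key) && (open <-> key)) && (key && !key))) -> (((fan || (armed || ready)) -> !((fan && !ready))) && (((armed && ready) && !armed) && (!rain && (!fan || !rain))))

Case armed = True: the formula simplifies to ((fan <-> key) && (open <-> key)) && (key && !key).
  key = True: the conjunct !key is False.
  key = False: the conjunct key is False.
Case armed = False: the formula simplifies to ((fan <-> key) && (open <-> key)) && (key && !key).
  key = True: the conjunct !key is False.
  key = False: the conjunct key is False.
Both cases fail — unsatisfiable.

Unsatisfiable — no assignment works.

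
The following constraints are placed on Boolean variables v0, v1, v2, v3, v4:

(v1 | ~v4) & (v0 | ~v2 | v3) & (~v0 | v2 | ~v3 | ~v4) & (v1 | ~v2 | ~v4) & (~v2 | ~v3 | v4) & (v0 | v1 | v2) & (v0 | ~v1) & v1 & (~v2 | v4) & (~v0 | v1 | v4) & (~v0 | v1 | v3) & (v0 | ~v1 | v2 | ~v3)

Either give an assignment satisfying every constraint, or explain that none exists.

v0 = True; v1 = True; v2 = True; v3 = True; v4 = True

Unit clause (v1) forces v1 = True.
In (v0 | ~v1) only v0 is left, so v0 = True.
Set v2 = True.
  then (~v2 | v4) forces v4 = True.
Set v3 = True.
All clauses satisfied.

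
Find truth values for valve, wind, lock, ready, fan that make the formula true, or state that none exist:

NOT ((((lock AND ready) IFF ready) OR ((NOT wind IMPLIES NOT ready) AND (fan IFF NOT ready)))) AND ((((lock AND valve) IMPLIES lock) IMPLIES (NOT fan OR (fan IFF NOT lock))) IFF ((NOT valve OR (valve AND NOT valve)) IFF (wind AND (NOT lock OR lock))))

valve = False, wind = True, lock = False, ready = True, fan = True

  NOT ((((lock AND ready) IFF ready) OR ((NOT wind IMPLIES NOT ready) AND (fan IFF NOT ready)))) = True
    ((lock AND ready) IFF ready) OR ((NOT wind IMPLIES NOT ready) AND (fan IFF NOT ready)) = False
      (lock AND ready) IFF ready = False
        lock AND ready = False
      (NOT wind IMPLIES NOT ready) AND (fan IFF NOT ready) = False
        NOT wind IMPLIES NOT ready = True
          NOT wind = False
          NOT ready = False
        fan IFF NOT ready = False
          NOT ready = False
  (((lock AND valve) IMPLIES lock) IMPLIES (NOT fan OR (fan IFF NOT lock))) IFF ((NOT valve OR (valve AND NOT valve)) IFF (wind AND (NOT lock OR lock))) = True
    ((lock AND valve) IMPLIES lock) IMPLIES (NOT fan OR (fan IFF NOT lock)) = True
      (lock AND valve) IMPLIES lock = True
        lock AND valve = False
      NOT fan OR (fan IFF NOT lock) = True
        NOT fan = False
        fan IFF NOT lock = True
          NOT lock = True
    (NOT valve OR (valve AND NOT valve)) IFF (wind AND (NOT lock OR lock)) = True
      NOT valve OR (valve AND NOT valve) = True
        NOT valve = True
        valve AND NOT valve = False
          NOT valve = True
      wind AND (NOT lock OR lock) = True
        NOT lock OR lock = True
          NOT lock = True
Both conjuncts True, so the formula holds.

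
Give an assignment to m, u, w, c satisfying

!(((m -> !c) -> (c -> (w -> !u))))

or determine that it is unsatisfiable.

m=F, u=T, w=T, c=T

  !(((m -> !c) -> (c -> (w -> !u)))) = True
    (m -> !c) -> (c -> (w -> !u)) = False
      m -> !c = True
        !c = False
      c -> (w -> !u) = False
        w -> !u = False
          !u = False
The formula evaluates to True.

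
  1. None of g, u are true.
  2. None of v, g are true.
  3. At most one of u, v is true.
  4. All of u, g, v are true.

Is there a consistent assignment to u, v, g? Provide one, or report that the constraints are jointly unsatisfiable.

UNSATISFIABLE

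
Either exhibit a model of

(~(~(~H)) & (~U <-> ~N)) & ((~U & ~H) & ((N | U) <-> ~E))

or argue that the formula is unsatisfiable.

U: False; N: False; E: True; H: False

  ~(~(~H)) & (~U <-> ~N) = True
    ~(~(~H)) = True
      ~(~H) = False
        ~H = True
    ~U <-> ~N = True
      ~U = True
      ~N = True
  (~U & ~H) & ((N | U) <-> ~E) = True
    ~U & ~H = True
      ~U = True
      ~H = True
    (N | U) <-> ~E = True
      N | U = False
      ~E = False
Both conjuncts True, so the formula holds.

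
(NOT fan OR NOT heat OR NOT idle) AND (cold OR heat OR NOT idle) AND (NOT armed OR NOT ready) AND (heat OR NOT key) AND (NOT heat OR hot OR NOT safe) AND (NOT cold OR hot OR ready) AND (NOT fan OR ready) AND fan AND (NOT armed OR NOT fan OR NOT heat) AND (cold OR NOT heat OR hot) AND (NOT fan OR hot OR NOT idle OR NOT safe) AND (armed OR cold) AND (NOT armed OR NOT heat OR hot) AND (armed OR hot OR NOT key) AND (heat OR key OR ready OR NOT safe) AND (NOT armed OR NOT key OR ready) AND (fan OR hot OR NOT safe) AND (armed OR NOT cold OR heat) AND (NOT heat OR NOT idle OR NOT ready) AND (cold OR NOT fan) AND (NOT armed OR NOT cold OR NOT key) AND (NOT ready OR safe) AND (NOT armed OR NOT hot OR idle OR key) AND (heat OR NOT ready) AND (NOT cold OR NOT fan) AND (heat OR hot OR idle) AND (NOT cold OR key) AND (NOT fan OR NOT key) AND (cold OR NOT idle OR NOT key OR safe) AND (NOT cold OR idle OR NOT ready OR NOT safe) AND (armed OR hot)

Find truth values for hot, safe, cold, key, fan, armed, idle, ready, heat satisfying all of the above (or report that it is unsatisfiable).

The formula is unsatisfiable.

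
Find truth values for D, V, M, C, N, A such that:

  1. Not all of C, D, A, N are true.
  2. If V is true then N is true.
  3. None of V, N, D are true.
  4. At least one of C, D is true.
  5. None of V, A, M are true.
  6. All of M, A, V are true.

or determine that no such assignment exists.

Unsatisfiable

Case V = True:
  Constraint (3) is violated (V=T) — contradiction.
Case V = False:
  Constraint (6) is violated (V=F) — contradiction.
Both cases fail — unsatisfiable.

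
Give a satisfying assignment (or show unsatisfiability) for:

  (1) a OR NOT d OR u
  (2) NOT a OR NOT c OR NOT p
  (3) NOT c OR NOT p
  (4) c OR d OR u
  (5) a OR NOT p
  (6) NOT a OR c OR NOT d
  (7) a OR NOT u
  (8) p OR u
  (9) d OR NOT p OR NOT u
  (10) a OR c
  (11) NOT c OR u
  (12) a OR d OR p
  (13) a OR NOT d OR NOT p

Try u = False:
  (p OR u) forces p = True.
  (NOT c OR NOT p) forces c = False.
  (c OR d OR u) forces d = True.
  (a OR NOT d OR u) forces a = True.
  clause (NOT a OR c OR NOT d) is falsified — backtrack.
So u = True.
  then (a OR NOT u) forces a = True.
Set p = False.
Set c = False.
  then (NOT a OR c OR NOT d) forces d = False.
All clauses satisfied.

u = True; p = False; c = False; d = False; a = True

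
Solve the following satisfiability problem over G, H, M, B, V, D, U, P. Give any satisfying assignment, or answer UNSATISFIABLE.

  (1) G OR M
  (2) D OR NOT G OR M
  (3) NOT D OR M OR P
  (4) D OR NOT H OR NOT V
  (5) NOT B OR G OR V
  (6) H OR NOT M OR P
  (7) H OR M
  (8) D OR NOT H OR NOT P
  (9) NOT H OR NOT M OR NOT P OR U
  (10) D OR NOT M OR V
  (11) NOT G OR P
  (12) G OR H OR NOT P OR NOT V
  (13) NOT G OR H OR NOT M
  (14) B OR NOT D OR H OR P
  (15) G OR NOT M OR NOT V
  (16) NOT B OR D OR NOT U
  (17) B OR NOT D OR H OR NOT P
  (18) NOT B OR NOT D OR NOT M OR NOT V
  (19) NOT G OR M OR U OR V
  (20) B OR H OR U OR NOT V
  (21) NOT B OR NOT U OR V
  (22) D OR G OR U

G=F, H=T, M=T, B=F, V=F, D=T, U=T, P=F

Set G = False.
  then (G OR M) forces M = True.
  then (G OR NOT M OR NOT V) forces V = False.
  then (NOT B OR G OR V) forces B = False.
  then (D OR NOT M OR V) forces D = True.
Try H = False:
  (H OR NOT M OR P) forces P = True.
  clause (B OR NOT D OR H OR NOT P) is falsified — backtrack.
So H = True.
Set U = True.
Set P = False.
All clauses satisfied.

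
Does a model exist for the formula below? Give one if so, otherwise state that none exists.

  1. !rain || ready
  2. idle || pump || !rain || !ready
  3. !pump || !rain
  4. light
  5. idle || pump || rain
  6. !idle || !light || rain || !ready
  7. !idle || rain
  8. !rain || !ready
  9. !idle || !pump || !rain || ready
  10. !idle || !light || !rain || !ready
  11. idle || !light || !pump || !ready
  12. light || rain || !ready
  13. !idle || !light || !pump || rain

Unit clause (light) forces light = True.
Try ready = True:
  (!rain || !ready) forces rain = False.
  (!idle || !light || rain || !ready) forces idle = False.
  (idle || pump || rain) forces pump = True.
  clause (idle || !light || !pump || !ready) is falsified — backtrack.
So ready = False.
  then (!rain || ready) forces rain = False.
  then (!idle || rain) forces idle = False.
  then (idle || pump || rain) forces pump = True.
All clauses satisfied.

ready: False; idle: False; light: True; rain: False; pump: True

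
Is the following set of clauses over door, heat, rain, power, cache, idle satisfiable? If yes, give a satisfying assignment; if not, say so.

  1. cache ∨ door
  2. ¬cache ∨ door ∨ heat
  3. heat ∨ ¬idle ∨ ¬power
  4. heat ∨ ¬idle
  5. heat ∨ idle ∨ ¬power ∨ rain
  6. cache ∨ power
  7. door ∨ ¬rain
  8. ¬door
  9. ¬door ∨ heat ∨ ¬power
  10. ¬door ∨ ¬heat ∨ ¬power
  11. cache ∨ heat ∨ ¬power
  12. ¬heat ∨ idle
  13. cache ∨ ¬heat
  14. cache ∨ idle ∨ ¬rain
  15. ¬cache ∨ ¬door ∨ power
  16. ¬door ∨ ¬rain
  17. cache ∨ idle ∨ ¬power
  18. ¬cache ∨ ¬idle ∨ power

Unit clause (¬door) forces door = False.
In (cache ∨ door) only cache is left, so cache = True.
In (¬cache ∨ door ∨ heat) only heat is left, so heat = True.
In (door ∨ ¬rain) only ¬rain is left, so rain = False.
In (¬heat ∨ idle) only idle is left, so idle = True.
In (¬cache ∨ ¬idle ∨ power) only power is left, so power = True.
All clauses satisfied.

door: False, heat: True, rain: False, power: True, cache: True, idle: True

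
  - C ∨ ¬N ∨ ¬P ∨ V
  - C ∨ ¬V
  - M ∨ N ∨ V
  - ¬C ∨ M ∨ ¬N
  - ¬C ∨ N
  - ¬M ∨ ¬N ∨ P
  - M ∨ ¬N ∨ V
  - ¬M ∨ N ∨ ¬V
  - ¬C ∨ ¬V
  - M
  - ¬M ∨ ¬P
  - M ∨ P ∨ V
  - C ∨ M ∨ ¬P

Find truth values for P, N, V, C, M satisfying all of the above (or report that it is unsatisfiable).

P=F, N=F, V=F, C=F, M=T

Unit clause (M) forces M = True.
In (¬M ∨ ¬P) only ¬P is left, so P = False.
In (¬M ∨ ¬N ∨ P) only ¬N is left, so N = False.
In (¬M ∨ N ∨ ¬V) only ¬V is left, so V = False.
In (¬C ∨ N) only ¬C is left, so C = False.
All clauses satisfied.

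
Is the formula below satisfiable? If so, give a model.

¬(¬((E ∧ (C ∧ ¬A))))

A = False; E = True; C = True

  ¬(¬((E ∧ (C ∧ ¬A)))) = True
    ¬((E ∧ (C ∧ ¬A))) = False
      E ∧ (C ∧ ¬A) = True
        C ∧ ¬A = True
          ¬A = True
The formula evaluates to True.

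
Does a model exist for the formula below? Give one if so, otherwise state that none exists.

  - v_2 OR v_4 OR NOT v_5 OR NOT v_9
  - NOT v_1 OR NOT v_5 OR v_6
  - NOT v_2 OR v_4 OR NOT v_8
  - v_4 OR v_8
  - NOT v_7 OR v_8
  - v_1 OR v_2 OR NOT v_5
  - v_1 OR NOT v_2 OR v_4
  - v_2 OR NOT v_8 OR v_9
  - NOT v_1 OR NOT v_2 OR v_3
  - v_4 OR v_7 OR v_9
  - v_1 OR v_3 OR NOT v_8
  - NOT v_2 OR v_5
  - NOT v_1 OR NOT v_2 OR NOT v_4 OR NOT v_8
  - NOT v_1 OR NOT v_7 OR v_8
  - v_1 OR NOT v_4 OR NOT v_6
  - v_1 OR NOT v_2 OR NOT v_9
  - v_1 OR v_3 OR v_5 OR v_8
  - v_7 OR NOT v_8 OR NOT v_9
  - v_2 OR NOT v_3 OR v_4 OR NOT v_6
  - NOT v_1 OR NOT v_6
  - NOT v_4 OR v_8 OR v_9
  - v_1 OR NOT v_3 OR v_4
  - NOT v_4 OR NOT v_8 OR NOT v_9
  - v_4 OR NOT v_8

v_1=T; v_2=F; v_3=F; v_4=T; v_5=F; v_6=F; v_7=F; v_8=F; v_9=T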